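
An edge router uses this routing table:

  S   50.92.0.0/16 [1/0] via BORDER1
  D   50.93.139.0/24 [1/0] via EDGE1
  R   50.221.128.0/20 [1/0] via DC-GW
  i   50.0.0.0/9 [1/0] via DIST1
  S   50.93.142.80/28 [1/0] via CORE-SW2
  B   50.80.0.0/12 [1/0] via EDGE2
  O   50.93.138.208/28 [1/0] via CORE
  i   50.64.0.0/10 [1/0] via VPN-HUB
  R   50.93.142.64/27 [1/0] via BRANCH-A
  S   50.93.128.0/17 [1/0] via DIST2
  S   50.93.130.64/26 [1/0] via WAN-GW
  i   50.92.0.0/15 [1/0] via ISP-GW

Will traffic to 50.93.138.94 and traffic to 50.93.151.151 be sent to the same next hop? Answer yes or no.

50.93.138.94: longest match 50.93.128.0/17 -> DIST2
50.93.151.151: longest match 50.93.128.0/17 -> DIST2

yes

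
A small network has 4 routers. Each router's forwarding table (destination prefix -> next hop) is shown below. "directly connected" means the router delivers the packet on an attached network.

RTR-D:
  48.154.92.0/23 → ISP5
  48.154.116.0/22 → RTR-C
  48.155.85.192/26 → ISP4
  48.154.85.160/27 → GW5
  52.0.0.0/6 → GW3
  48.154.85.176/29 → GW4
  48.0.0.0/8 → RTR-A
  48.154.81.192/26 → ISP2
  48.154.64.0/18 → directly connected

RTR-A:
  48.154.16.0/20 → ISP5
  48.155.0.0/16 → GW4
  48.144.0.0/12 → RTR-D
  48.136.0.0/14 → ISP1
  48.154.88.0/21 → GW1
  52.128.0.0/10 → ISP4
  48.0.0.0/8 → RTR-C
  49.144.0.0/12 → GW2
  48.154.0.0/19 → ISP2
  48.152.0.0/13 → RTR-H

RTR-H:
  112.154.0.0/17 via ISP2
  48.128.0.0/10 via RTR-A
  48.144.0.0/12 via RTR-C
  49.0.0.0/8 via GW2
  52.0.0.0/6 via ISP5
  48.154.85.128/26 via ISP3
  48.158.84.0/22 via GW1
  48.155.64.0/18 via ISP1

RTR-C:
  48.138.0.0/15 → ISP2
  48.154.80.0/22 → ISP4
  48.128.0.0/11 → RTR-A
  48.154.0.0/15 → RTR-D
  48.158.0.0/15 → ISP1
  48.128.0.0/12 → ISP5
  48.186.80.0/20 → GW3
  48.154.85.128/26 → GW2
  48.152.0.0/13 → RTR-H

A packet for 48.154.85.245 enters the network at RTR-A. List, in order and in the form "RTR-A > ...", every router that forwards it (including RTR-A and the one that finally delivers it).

At RTR-A: longest match for 48.154.85.245 is 48.152.0.0/13 -> RTR-H
At RTR-H: longest match for 48.154.85.245 is 48.144.0.0/12 -> RTR-C
At RTR-C: longest match for 48.154.85.245 is 48.154.0.0/15 -> RTR-D
At RTR-D: longest match for 48.154.85.245 is 48.154.64.0/18 -> directly connected

RTR-A > RTR-H > RTR-C > RTR-D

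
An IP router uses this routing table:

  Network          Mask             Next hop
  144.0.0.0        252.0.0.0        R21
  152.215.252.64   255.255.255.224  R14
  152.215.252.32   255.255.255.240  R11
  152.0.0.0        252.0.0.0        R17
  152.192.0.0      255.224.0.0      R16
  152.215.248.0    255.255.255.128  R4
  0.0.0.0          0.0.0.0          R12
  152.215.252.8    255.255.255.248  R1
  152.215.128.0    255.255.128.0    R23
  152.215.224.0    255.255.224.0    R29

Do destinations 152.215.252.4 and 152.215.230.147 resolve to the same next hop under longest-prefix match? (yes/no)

yes

152.215.252.4: longest match 152.215.224.0/19 -> R29
152.215.230.147: longest match 152.215.224.0/19 -> R29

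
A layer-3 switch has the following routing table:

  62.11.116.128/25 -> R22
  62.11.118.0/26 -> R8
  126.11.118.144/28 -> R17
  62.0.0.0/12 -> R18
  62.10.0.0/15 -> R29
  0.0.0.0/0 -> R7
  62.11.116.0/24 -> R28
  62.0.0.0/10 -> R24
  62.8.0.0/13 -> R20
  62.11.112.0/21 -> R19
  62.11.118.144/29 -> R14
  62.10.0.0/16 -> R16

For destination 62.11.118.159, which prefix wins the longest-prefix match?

Entries matching 62.11.118.159:
  0.0.0.0/0 (default, matches everything)
  62.0.0.0/10 (62.0.0.0 - 62.63.255.255)
  62.0.0.0/12 (62.0.0.0 - 62.15.255.255)
  62.8.0.0/13 (62.8.0.0 - 62.15.255.255)
  62.10.0.0/15 (62.10.0.0 - 62.11.255.255)
  62.11.112.0/21 (62.11.112.0 - 62.11.119.255)
Most specific is 62.11.112.0/21.

62.11.112.0/21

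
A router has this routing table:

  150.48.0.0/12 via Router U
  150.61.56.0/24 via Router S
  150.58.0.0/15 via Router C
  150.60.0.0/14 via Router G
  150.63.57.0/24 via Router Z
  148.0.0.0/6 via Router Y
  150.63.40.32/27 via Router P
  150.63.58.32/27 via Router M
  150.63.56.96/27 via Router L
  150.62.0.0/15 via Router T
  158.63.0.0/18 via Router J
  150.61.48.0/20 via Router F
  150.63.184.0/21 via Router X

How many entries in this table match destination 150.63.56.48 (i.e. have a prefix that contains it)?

4

Prefixes containing 150.63.56.48:
  148.0.0.0/6 (148.0.0.0 - 151.255.255.255)
  150.48.0.0/12 (150.48.0.0 - 150.63.255.255)
  150.60.0.0/14 (150.60.0.0 - 150.63.255.255)
  150.62.0.0/15 (150.62.0.0 - 150.63.255.255)
Total matching entries: 4.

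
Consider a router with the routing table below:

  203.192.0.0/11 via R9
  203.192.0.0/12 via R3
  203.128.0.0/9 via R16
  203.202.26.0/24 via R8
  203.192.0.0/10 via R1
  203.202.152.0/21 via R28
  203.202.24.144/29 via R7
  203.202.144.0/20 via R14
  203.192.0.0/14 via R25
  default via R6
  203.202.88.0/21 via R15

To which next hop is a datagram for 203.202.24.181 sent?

Routes whose prefix contains 203.202.24.181:
  0.0.0.0/0 (default, matches everything) -> R6
  203.128.0.0/9 (203.128.0.0 - 203.255.255.255) -> R16
  203.192.0.0/10 (203.192.0.0 - 203.255.255.255) -> R1
  203.192.0.0/11 (203.192.0.0 - 203.223.255.255) -> R9
  203.192.0.0/12 (203.192.0.0 - 203.207.255.255) -> R3
More-specific entries that do NOT match:
  203.202.24.144/29 (203.202.24.144 - 203.202.24.151) does not contain 203.202.24.181
  203.202.26.0/24 (203.202.26.0 - 203.202.26.255) does not contain 203.202.24.181
  203.202.152.0/21 (203.202.152.0 - 203.202.159.255) does not contain 203.202.24.181
  203.202.88.0/21 (203.202.88.0 - 203.202.95.255) does not contain 203.202.24.181
  203.202.144.0/20 (203.202.144.0 - 203.202.159.255) does not contain 203.202.24.181
  203.192.0.0/14 (203.192.0.0 - 203.195.255.255) does not contain 203.202.24.181
Longest matching prefix is /12 -> next hop R3.

R3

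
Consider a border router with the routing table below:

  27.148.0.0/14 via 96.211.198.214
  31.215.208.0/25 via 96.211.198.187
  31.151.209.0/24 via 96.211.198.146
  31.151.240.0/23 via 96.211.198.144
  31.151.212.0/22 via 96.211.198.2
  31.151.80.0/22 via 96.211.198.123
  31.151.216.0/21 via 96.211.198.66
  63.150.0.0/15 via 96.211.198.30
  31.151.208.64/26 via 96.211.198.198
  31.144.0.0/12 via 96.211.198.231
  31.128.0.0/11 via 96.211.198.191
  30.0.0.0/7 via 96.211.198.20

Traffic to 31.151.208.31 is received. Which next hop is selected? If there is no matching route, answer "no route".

Routes whose prefix contains 31.151.208.31:
  30.0.0.0/7 (30.0.0.0 - 31.255.255.255) -> 96.211.198.20
  31.128.0.0/11 (31.128.0.0 - 31.159.255.255) -> 96.211.198.191
  31.144.0.0/12 (31.144.0.0 - 31.159.255.255) -> 96.211.198.231
More-specific entries that do NOT match:
  31.151.208.64/26 (31.151.208.64 - 31.151.208.127) does not contain 31.151.208.31
  31.215.208.0/25 (31.215.208.0 - 31.215.208.127) does not contain 31.151.208.31
  31.151.209.0/24 (31.151.209.0 - 31.151.209.255) does not contain 31.151.208.31
  31.151.240.0/23 (31.151.240.0 - 31.151.241.255) does not contain 31.151.208.31
  31.151.212.0/22 (31.151.212.0 - 31.151.215.255) does not contain 31.151.208.31
  31.151.80.0/22 (31.151.80.0 - 31.151.83.255) does not contain 31.151.208.31
  31.151.216.0/21 (31.151.216.0 - 31.151.223.255) does not contain 31.151.208.31
  63.150.0.0/15 (63.150.0.0 - 63.151.255.255) does not contain 31.151.208.31
  27.148.0.0/14 (27.148.0.0 - 27.151.255.255) does not contain 31.151.208.31
Longest matching prefix is /12 -> next hop 96.211.198.231.

96.211.198.231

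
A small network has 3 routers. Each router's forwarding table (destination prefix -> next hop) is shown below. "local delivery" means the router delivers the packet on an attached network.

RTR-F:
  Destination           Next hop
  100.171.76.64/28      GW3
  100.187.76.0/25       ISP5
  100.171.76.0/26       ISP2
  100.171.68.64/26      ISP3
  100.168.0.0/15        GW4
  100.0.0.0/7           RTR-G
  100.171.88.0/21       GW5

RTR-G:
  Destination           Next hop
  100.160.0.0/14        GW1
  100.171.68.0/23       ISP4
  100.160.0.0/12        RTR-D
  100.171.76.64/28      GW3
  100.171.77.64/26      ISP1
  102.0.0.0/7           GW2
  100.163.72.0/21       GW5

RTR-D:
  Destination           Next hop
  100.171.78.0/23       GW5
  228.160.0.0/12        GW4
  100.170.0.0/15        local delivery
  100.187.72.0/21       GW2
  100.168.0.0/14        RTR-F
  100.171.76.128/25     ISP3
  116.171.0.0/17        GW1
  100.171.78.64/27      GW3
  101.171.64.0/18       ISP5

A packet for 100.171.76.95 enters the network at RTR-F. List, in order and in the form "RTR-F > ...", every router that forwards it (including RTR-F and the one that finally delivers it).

At RTR-F: longest match for 100.171.76.95 is 100.0.0.0/7 -> RTR-G
At RTR-G: longest match for 100.171.76.95 is 100.160.0.0/12 -> RTR-D
At RTR-D: longest match for 100.171.76.95 is 100.170.0.0/15 -> local delivery

RTR-F > RTR-G > RTR-D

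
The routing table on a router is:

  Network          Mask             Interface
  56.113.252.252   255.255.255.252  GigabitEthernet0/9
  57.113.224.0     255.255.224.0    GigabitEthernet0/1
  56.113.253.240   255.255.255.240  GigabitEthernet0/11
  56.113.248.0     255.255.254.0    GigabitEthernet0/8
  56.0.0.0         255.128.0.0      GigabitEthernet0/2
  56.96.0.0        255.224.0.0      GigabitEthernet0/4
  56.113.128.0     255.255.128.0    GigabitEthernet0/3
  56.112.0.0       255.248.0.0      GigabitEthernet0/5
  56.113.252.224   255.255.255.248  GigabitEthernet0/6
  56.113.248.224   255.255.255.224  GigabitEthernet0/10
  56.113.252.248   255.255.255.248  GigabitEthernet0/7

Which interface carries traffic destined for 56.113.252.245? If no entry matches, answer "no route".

GigabitEthernet0/3

Routes whose prefix contains 56.113.252.245:
  56.0.0.0/9 (56.0.0.0 - 56.127.255.255) -> GigabitEthernet0/2
  56.96.0.0/11 (56.96.0.0 - 56.127.255.255) -> GigabitEthernet0/4
  56.112.0.0/13 (56.112.0.0 - 56.119.255.255) -> GigabitEthernet0/5
  56.113.128.0/17 (56.113.128.0 - 56.113.255.255) -> GigabitEthernet0/3
More-specific entries that do NOT match:
  56.113.252.252/30 (56.113.252.252 - 56.113.252.255) does not contain 56.113.252.245
  56.113.252.224/29 (56.113.252.224 - 56.113.252.231) does not contain 56.113.252.245
  56.113.252.248/29 (56.113.252.248 - 56.113.252.255) does not contain 56.113.252.245
  56.113.253.240/28 (56.113.253.240 - 56.113.253.255) does not contain 56.113.252.245
  56.113.248.224/27 (56.113.248.224 - 56.113.248.255) does not contain 56.113.252.245
  56.113.248.0/23 (56.113.248.0 - 56.113.249.255) does not contain 56.113.252.245
  57.113.224.0/19 (57.113.224.0 - 57.113.255.255) does not contain 56.113.252.245
Longest matching prefix is /17 -> interface GigabitEthernet0/3.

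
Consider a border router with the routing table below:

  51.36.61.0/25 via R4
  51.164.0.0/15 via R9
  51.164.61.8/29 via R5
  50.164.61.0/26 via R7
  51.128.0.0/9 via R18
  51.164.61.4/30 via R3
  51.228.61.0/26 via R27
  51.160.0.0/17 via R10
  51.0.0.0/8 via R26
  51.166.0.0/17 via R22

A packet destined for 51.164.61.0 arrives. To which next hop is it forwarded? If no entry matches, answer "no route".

R9

Routes whose prefix contains 51.164.61.0:
  51.0.0.0/8 (51.0.0.0 - 51.255.255.255) -> R26
  51.128.0.0/9 (51.128.0.0 - 51.255.255.255) -> R18
  51.164.0.0/15 (51.164.0.0 - 51.165.255.255) -> R9
More-specific entries that do NOT match:
  51.164.61.4/30 (51.164.61.4 - 51.164.61.7) does not contain 51.164.61.0
  51.164.61.8/29 (51.164.61.8 - 51.164.61.15) does not contain 51.164.61.0
  50.164.61.0/26 (50.164.61.0 - 50.164.61.63) does not contain 51.164.61.0
  51.228.61.0/26 (51.228.61.0 - 51.228.61.63) does not contain 51.164.61.0
  51.36.61.0/25 (51.36.61.0 - 51.36.61.127) does not contain 51.164.61.0
  51.160.0.0/17 (51.160.0.0 - 51.160.127.255) does not contain 51.164.61.0
  51.166.0.0/17 (51.166.0.0 - 51.166.127.255) does not contain 51.164.61.0
Longest matching prefix is /15 -> next hop R9.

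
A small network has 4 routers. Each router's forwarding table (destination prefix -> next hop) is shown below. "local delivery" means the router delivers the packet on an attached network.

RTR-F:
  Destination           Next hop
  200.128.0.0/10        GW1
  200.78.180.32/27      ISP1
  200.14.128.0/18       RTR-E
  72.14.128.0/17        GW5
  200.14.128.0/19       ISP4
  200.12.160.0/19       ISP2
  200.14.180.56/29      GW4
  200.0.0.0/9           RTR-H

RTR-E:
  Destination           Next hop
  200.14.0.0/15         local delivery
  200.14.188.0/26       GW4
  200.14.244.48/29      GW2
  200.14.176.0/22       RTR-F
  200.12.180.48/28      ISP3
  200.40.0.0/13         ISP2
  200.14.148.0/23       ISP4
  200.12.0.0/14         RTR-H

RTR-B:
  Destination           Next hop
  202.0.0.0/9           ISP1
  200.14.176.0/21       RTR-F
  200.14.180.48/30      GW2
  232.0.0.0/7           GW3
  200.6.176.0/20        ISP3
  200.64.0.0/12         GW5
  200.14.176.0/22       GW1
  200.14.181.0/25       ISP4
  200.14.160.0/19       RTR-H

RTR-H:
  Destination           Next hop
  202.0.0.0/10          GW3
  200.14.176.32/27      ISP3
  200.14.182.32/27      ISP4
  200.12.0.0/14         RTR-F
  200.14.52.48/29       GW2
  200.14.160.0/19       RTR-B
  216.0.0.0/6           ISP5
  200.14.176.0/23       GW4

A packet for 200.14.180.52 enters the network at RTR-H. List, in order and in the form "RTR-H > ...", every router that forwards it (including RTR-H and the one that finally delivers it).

RTR-H > RTR-B > RTR-F > RTR-E

At RTR-H: longest match for 200.14.180.52 is 200.14.160.0/19 -> RTR-B
At RTR-B: longest match for 200.14.180.52 is 200.14.176.0/21 -> RTR-F
At RTR-F: longest match for 200.14.180.52 is 200.14.128.0/18 -> RTR-E
At RTR-E: longest match for 200.14.180.52 is 200.14.0.0/15 -> local delivery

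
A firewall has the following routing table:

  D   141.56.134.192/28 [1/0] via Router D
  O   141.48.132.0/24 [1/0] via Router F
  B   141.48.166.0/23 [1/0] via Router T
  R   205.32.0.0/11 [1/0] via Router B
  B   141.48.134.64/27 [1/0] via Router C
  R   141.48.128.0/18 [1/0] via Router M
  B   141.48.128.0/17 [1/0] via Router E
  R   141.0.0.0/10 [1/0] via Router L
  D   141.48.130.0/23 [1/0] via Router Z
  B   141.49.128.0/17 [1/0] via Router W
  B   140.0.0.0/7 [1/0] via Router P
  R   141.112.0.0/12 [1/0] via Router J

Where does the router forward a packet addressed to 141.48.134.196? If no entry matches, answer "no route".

Routes whose prefix contains 141.48.134.196:
  140.0.0.0/7 (140.0.0.0 - 141.255.255.255) -> Router P
  141.0.0.0/10 (141.0.0.0 - 141.63.255.255) -> Router L
  141.48.128.0/17 (141.48.128.0 - 141.48.255.255) -> Router E
  141.48.128.0/18 (141.48.128.0 - 141.48.191.255) -> Router M
More-specific entries that do NOT match:
  141.56.134.192/28 (141.56.134.192 - 141.56.134.207) does not contain 141.48.134.196
  141.48.134.64/27 (141.48.134.64 - 141.48.134.95) does not contain 141.48.134.196
  141.48.132.0/24 (141.48.132.0 - 141.48.132.255) does not contain 141.48.134.196
  141.48.166.0/23 (141.48.166.0 - 141.48.167.255) does not contain 141.48.134.196
  141.48.130.0/23 (141.48.130.0 - 141.48.131.255) does not contain 141.48.134.196
Longest matching prefix is /18 -> next hop Router M.

Router M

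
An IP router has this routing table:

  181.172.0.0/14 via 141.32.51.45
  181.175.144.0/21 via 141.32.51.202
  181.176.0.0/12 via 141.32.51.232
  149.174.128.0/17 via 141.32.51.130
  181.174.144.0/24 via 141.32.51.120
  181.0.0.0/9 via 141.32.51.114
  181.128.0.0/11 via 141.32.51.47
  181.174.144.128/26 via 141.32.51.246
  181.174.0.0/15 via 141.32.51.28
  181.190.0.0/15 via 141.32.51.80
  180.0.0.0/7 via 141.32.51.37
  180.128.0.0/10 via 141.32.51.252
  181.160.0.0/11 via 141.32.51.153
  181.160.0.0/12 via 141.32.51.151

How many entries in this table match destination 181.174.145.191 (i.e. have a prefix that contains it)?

Prefixes containing 181.174.145.191:
  180.0.0.0/7 (180.0.0.0 - 181.255.255.255)
  181.160.0.0/11 (181.160.0.0 - 181.191.255.255)
  181.160.0.0/12 (181.160.0.0 - 181.175.255.255)
  181.172.0.0/14 (181.172.0.0 - 181.175.255.255)
  181.174.0.0/15 (181.174.0.0 - 181.175.255.255)
Total matching entries: 5.

5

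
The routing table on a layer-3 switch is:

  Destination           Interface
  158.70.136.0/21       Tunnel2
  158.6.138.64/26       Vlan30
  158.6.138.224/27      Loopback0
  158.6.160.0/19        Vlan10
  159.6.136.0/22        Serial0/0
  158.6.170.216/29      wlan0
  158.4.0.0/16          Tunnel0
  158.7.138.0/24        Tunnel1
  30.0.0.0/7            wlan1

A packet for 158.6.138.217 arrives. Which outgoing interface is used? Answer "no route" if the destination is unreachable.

No entry's prefix contains 158.6.138.217; there is no default route.

no route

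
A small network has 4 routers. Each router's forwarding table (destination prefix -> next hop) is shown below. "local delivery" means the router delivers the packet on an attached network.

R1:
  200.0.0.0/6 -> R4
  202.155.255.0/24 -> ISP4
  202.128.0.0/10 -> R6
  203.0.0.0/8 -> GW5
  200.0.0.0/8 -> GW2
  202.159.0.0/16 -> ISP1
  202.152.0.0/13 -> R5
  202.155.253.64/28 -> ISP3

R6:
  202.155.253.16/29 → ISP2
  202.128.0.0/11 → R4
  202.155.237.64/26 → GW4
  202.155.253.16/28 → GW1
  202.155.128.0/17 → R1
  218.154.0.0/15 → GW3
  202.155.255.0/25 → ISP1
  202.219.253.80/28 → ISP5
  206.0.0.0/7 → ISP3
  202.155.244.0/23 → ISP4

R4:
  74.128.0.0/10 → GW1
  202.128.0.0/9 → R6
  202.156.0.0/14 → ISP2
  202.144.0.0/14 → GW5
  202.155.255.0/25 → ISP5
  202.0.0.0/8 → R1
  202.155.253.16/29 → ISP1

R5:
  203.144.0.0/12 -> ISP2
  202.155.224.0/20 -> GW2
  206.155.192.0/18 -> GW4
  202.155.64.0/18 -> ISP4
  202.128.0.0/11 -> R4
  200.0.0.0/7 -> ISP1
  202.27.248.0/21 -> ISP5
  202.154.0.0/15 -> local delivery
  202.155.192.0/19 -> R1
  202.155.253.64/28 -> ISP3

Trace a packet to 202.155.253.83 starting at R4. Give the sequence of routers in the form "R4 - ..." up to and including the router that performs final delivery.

At R4: longest match for 202.155.253.83 is 202.128.0.0/9 -> R6
At R6: longest match for 202.155.253.83 is 202.155.128.0/17 -> R1
At R1: longest match for 202.155.253.83 is 202.152.0.0/13 -> R5
At R5: longest match for 202.155.253.83 is 202.154.0.0/15 -> local delivery

R4 - R6 - R1 - R5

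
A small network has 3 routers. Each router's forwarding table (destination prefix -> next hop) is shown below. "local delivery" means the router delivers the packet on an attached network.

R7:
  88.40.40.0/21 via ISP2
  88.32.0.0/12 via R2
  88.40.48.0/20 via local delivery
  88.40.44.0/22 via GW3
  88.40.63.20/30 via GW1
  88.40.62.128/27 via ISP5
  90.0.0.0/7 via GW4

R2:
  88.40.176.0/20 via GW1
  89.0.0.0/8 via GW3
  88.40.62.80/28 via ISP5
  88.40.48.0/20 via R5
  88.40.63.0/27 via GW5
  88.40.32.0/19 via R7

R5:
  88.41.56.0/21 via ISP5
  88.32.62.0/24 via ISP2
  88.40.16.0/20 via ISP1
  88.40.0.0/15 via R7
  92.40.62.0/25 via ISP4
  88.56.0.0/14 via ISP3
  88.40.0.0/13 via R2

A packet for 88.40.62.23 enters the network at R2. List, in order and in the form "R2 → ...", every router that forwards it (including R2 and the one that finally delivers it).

R2 → R5 → R7

At R2: longest match for 88.40.62.23 is 88.40.48.0/20 -> R5
At R5: longest match for 88.40.62.23 is 88.40.0.0/15 -> R7
At R7: longest match for 88.40.62.23 is 88.40.48.0/20 -> local delivery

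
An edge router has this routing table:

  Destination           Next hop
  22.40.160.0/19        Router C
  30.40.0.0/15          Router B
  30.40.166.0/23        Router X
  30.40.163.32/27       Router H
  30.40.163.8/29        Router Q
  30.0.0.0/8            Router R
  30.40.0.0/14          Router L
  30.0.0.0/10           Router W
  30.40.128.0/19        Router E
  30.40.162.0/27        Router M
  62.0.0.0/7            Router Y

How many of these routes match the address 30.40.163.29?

4

Prefixes containing 30.40.163.29:
  30.0.0.0/8 (30.0.0.0 - 30.255.255.255)
  30.0.0.0/10 (30.0.0.0 - 30.63.255.255)
  30.40.0.0/14 (30.40.0.0 - 30.43.255.255)
  30.40.0.0/15 (30.40.0.0 - 30.41.255.255)
Total matching entries: 4.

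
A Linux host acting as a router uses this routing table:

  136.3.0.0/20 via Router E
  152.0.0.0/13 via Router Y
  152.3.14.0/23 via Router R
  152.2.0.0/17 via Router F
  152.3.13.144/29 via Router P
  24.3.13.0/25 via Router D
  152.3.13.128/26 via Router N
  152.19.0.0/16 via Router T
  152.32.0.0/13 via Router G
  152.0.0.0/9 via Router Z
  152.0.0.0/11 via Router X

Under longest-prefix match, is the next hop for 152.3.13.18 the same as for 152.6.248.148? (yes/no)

yes

152.3.13.18: longest match 152.0.0.0/13 -> Router Y
152.6.248.148: longest match 152.0.0.0/13 -> Router Y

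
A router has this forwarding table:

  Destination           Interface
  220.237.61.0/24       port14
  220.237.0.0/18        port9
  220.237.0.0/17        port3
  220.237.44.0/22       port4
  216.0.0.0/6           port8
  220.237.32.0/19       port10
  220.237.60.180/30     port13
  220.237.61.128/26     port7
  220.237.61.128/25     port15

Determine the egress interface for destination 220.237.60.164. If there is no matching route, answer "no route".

Routes whose prefix contains 220.237.60.164:
  220.237.0.0/17 (220.237.0.0 - 220.237.127.255) -> port3
  220.237.0.0/18 (220.237.0.0 - 220.237.63.255) -> port9
  220.237.32.0/19 (220.237.32.0 - 220.237.63.255) -> port10
More-specific entries that do NOT match:
  220.237.60.180/30 (220.237.60.180 - 220.237.60.183) does not contain 220.237.60.164
  220.237.61.128/26 (220.237.61.128 - 220.237.61.191) does not contain 220.237.60.164
  220.237.61.128/25 (220.237.61.128 - 220.237.61.255) does not contain 220.237.60.164
  220.237.61.0/24 (220.237.61.0 - 220.237.61.255) does not contain 220.237.60.164
  220.237.44.0/22 (220.237.44.0 - 220.237.47.255) does not contain 220.237.60.164
Longest matching prefix is /19 -> interface port10.

port10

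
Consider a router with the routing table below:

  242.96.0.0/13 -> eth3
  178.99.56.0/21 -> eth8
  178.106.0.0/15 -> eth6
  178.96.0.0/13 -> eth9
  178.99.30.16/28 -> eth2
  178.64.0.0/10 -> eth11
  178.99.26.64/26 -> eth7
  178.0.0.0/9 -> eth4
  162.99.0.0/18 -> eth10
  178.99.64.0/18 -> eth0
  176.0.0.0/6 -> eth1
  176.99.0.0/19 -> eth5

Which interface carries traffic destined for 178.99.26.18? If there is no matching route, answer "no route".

Routes whose prefix contains 178.99.26.18:
  176.0.0.0/6 (176.0.0.0 - 179.255.255.255) -> eth1
  178.0.0.0/9 (178.0.0.0 - 178.127.255.255) -> eth4
  178.64.0.0/10 (178.64.0.0 - 178.127.255.255) -> eth11
  178.96.0.0/13 (178.96.0.0 - 178.103.255.255) -> eth9
More-specific entries that do NOT match:
  178.99.30.16/28 (178.99.30.16 - 178.99.30.31) does not contain 178.99.26.18
  178.99.26.64/26 (178.99.26.64 - 178.99.26.127) does not contain 178.99.26.18
  178.99.56.0/21 (178.99.56.0 - 178.99.63.255) does not contain 178.99.26.18
  176.99.0.0/19 (176.99.0.0 - 176.99.31.255) does not contain 178.99.26.18
  162.99.0.0/18 (162.99.0.0 - 162.99.63.255) does not contain 178.99.26.18
  178.99.64.0/18 (178.99.64.0 - 178.99.127.255) does not contain 178.99.26.18
  178.106.0.0/15 (178.106.0.0 - 178.107.255.255) does not contain 178.99.26.18
Longest matching prefix is /13 -> interface eth9.

eth9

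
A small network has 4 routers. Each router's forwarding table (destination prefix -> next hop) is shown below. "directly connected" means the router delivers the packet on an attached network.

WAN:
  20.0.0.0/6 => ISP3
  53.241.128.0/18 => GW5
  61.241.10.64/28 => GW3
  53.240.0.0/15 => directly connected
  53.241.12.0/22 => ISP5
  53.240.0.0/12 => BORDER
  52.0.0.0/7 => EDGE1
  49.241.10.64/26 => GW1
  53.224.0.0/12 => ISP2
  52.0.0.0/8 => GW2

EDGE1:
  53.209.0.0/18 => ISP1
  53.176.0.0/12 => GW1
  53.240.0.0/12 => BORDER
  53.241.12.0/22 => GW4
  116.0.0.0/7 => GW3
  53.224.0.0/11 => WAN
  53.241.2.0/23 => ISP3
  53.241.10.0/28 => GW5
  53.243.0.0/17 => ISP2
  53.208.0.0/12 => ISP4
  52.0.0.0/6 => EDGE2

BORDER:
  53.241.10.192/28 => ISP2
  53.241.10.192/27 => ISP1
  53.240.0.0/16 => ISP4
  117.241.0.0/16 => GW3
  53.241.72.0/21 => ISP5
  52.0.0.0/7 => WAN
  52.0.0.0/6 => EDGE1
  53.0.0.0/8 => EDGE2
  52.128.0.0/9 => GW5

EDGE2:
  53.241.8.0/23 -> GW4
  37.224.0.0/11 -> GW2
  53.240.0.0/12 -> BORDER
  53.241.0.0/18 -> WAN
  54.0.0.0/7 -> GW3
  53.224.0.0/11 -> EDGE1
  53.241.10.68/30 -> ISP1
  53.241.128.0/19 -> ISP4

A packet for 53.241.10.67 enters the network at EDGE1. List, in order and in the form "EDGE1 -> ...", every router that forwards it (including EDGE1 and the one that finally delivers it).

At EDGE1: longest match for 53.241.10.67 is 53.240.0.0/12 -> BORDER
At BORDER: longest match for 53.241.10.67 is 53.0.0.0/8 -> EDGE2
At EDGE2: longest match for 53.241.10.67 is 53.241.0.0/18 -> WAN
At WAN: longest match for 53.241.10.67 is 53.240.0.0/15 -> directly connected

EDGE1 -> BORDER -> EDGE2 -> WAN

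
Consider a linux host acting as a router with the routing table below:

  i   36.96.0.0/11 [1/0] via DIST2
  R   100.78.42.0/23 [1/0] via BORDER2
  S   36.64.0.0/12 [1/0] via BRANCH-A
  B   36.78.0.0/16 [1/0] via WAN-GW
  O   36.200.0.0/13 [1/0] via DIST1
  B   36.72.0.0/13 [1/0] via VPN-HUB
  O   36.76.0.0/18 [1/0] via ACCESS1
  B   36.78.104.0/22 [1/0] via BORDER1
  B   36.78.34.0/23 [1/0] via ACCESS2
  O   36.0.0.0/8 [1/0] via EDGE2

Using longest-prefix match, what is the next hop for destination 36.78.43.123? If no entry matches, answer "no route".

WAN-GW

Routes whose prefix contains 36.78.43.123:
  36.0.0.0/8 (36.0.0.0 - 36.255.255.255) -> EDGE2
  36.64.0.0/12 (36.64.0.0 - 36.79.255.255) -> BRANCH-A
  36.72.0.0/13 (36.72.0.0 - 36.79.255.255) -> VPN-HUB
  36.78.0.0/16 (36.78.0.0 - 36.78.255.255) -> WAN-GW
More-specific entries that do NOT match:
  100.78.42.0/23 (100.78.42.0 - 100.78.43.255) does not contain 36.78.43.123
  36.78.34.0/23 (36.78.34.0 - 36.78.35.255) does not contain 36.78.43.123
  36.78.104.0/22 (36.78.104.0 - 36.78.107.255) does not contain 36.78.43.123
  36.76.0.0/18 (36.76.0.0 - 36.76.63.255) does not contain 36.78.43.123
Longest matching prefix is /16 -> next hop WAN-GW.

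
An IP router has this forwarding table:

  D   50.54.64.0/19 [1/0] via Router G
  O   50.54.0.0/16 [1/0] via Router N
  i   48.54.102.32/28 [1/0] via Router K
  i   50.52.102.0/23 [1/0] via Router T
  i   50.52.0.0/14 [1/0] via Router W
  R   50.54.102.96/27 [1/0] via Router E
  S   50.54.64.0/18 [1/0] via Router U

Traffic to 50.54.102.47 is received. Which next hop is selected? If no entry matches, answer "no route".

Router U

Routes whose prefix contains 50.54.102.47:
  50.52.0.0/14 (50.52.0.0 - 50.55.255.255) -> Router W
  50.54.0.0/16 (50.54.0.0 - 50.54.255.255) -> Router N
  50.54.64.0/18 (50.54.64.0 - 50.54.127.255) -> Router U
More-specific entries that do NOT match:
  48.54.102.32/28 (48.54.102.32 - 48.54.102.47) does not contain 50.54.102.47
  50.54.102.96/27 (50.54.102.96 - 50.54.102.127) does not contain 50.54.102.47
  50.52.102.0/23 (50.52.102.0 - 50.52.103.255) does not contain 50.54.102.47
  50.54.64.0/19 (50.54.64.0 - 50.54.95.255) does not contain 50.54.102.47
Longest matching prefix is /18 -> next hop Router U.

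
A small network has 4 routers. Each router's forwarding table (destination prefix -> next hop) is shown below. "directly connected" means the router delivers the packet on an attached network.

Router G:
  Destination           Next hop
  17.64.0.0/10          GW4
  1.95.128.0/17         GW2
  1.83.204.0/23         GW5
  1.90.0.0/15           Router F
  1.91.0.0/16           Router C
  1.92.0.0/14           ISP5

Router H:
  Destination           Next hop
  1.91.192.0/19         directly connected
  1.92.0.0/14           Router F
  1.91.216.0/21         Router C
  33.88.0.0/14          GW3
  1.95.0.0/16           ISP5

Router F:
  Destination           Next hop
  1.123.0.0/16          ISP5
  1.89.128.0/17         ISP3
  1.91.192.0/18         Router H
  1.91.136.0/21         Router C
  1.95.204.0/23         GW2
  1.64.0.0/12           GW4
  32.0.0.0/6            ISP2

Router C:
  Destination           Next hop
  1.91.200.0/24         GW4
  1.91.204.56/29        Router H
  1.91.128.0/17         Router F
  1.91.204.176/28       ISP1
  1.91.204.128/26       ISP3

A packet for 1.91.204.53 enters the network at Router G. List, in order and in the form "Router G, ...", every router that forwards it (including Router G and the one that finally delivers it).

Router G, Router C, Router F, Router H

At Router G: longest match for 1.91.204.53 is 1.91.0.0/16 -> Router C
At Router C: longest match for 1.91.204.53 is 1.91.128.0/17 -> Router F
At Router F: longest match for 1.91.204.53 is 1.91.192.0/18 -> Router H
At Router H: longest match for 1.91.204.53 is 1.91.192.0/19 -> directly connected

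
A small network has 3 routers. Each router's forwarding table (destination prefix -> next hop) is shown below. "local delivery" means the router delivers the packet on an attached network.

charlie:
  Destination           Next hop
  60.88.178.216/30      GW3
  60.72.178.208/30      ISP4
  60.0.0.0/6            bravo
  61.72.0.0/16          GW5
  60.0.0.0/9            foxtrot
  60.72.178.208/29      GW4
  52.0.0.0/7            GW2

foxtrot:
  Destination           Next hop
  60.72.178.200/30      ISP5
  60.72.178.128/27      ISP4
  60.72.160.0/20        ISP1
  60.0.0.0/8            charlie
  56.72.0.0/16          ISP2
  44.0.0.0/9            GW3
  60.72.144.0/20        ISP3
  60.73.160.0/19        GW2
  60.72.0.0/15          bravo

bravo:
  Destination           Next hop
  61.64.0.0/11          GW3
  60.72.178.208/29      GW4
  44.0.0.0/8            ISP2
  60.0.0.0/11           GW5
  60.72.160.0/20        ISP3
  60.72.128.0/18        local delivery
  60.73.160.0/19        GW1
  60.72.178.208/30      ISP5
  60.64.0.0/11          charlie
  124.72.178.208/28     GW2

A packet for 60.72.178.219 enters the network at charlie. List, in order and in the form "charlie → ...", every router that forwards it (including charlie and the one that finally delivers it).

charlie → foxtrot → bravo

At charlie: longest match for 60.72.178.219 is 60.0.0.0/9 -> foxtrot
At foxtrot: longest match for 60.72.178.219 is 60.72.0.0/15 -> bravo
At bravo: longest match for 60.72.178.219 is 60.72.128.0/18 -> local delivery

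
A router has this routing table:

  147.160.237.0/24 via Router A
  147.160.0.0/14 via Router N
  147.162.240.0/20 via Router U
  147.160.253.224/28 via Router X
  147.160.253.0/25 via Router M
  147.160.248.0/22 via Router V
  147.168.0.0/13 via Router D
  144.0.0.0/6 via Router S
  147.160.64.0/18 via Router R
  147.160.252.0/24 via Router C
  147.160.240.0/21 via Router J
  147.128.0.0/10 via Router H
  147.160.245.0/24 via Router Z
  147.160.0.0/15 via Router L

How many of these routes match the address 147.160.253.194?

Prefixes containing 147.160.253.194:
  144.0.0.0/6 (144.0.0.0 - 147.255.255.255)
  147.128.0.0/10 (147.128.0.0 - 147.191.255.255)
  147.160.0.0/14 (147.160.0.0 - 147.163.255.255)
  147.160.0.0/15 (147.160.0.0 - 147.161.255.255)
Total matching entries: 4.

4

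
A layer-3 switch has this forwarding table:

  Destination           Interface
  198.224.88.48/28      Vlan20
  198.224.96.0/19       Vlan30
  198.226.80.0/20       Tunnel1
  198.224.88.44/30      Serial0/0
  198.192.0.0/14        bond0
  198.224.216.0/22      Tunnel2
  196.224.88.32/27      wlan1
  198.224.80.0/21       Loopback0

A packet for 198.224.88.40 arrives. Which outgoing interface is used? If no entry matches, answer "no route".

no route

No entry's prefix contains 198.224.88.40; there is no default route.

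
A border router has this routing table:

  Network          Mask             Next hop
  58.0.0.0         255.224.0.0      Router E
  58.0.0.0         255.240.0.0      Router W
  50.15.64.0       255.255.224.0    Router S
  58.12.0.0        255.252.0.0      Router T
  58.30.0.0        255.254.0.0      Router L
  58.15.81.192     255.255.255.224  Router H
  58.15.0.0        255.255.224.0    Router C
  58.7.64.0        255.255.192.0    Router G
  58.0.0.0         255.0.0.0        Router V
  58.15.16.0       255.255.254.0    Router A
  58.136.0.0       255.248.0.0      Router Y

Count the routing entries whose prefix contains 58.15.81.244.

4

Prefixes containing 58.15.81.244:
  58.0.0.0/8 (58.0.0.0 - 58.255.255.255)
  58.0.0.0/11 (58.0.0.0 - 58.31.255.255)
  58.0.0.0/12 (58.0.0.0 - 58.15.255.255)
  58.12.0.0/14 (58.12.0.0 - 58.15.255.255)
Total matching entries: 4.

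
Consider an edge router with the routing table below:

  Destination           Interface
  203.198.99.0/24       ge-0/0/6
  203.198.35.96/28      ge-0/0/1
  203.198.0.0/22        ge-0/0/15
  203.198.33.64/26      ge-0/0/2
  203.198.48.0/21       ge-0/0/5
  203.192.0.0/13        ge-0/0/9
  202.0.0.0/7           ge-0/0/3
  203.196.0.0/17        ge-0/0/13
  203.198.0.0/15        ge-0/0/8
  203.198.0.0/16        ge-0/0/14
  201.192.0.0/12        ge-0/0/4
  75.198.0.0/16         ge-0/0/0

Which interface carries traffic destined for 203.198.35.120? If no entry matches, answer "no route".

Routes whose prefix contains 203.198.35.120:
  202.0.0.0/7 (202.0.0.0 - 203.255.255.255) -> ge-0/0/3
  203.192.0.0/13 (203.192.0.0 - 203.199.255.255) -> ge-0/0/9
  203.198.0.0/15 (203.198.0.0 - 203.199.255.255) -> ge-0/0/8
  203.198.0.0/16 (203.198.0.0 - 203.198.255.255) -> ge-0/0/14
More-specific entries that do NOT match:
  203.198.35.96/28 (203.198.35.96 - 203.198.35.111) does not contain 203.198.35.120
  203.198.33.64/26 (203.198.33.64 - 203.198.33.127) does not contain 203.198.35.120
  203.198.99.0/24 (203.198.99.0 - 203.198.99.255) does not contain 203.198.35.120
  203.198.0.0/22 (203.198.0.0 - 203.198.3.255) does not contain 203.198.35.120
  203.198.48.0/21 (203.198.48.0 - 203.198.55.255) does not contain 203.198.35.120
  203.196.0.0/17 (203.196.0.0 - 203.196.127.255) does not contain 203.198.35.120
Longest matching prefix is /16 -> interface ge-0/0/14.

ge-0/0/14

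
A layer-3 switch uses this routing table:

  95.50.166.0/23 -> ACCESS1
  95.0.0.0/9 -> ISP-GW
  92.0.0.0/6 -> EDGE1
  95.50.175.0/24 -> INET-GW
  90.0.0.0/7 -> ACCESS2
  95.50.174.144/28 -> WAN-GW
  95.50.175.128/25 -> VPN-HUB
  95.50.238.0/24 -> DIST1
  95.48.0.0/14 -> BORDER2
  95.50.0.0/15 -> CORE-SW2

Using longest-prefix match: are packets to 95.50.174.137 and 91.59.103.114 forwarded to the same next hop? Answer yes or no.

no

95.50.174.137: longest match 95.50.0.0/15 -> CORE-SW2
91.59.103.114: longest match 90.0.0.0/7 -> ACCESS2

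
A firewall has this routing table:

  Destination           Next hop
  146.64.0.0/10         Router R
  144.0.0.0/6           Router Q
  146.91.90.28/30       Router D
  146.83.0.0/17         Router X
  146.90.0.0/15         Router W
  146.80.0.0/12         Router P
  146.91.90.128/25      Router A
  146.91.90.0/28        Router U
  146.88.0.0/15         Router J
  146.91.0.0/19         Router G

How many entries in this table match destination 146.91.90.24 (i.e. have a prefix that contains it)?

4

Prefixes containing 146.91.90.24:
  144.0.0.0/6 (144.0.0.0 - 147.255.255.255)
  146.64.0.0/10 (146.64.0.0 - 146.127.255.255)
  146.80.0.0/12 (146.80.0.0 - 146.95.255.255)
  146.90.0.0/15 (146.90.0.0 - 146.91.255.255)
Total matching entries: 4.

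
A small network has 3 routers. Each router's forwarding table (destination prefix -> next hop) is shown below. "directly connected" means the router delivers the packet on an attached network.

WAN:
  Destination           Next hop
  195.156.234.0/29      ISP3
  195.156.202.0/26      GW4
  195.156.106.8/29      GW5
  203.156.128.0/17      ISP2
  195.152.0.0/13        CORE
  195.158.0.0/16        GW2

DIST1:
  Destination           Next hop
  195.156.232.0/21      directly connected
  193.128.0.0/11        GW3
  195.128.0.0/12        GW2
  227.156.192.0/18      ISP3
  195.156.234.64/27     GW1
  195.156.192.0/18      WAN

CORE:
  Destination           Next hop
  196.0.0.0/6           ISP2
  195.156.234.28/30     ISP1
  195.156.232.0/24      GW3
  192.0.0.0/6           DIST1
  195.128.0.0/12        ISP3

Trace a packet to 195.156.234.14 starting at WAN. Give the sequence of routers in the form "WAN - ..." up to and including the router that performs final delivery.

WAN - CORE - DIST1

At WAN: longest match for 195.156.234.14 is 195.152.0.0/13 -> CORE
At CORE: longest match for 195.156.234.14 is 192.0.0.0/6 -> DIST1
At DIST1: longest match for 195.156.234.14 is 195.156.232.0/21 -> directly connected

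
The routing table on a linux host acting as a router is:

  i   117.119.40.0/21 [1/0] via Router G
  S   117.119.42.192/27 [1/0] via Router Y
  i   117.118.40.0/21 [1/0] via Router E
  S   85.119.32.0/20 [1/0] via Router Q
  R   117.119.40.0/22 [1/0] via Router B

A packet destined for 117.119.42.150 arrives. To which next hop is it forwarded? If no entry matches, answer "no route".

Routes whose prefix contains 117.119.42.150:
  117.119.40.0/21 (117.119.40.0 - 117.119.47.255) -> Router G
  117.119.40.0/22 (117.119.40.0 - 117.119.43.255) -> Router B
More-specific entries that do NOT match:
  117.119.42.192/27 (117.119.42.192 - 117.119.42.223) does not contain 117.119.42.150
Longest matching prefix is /22 -> next hop Router B.

Router B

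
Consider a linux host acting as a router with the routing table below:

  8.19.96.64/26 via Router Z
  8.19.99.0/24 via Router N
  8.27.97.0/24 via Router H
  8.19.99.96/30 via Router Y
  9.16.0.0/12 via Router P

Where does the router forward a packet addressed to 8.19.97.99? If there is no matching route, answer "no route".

No entry's prefix contains 8.19.97.99; there is no default route.

no route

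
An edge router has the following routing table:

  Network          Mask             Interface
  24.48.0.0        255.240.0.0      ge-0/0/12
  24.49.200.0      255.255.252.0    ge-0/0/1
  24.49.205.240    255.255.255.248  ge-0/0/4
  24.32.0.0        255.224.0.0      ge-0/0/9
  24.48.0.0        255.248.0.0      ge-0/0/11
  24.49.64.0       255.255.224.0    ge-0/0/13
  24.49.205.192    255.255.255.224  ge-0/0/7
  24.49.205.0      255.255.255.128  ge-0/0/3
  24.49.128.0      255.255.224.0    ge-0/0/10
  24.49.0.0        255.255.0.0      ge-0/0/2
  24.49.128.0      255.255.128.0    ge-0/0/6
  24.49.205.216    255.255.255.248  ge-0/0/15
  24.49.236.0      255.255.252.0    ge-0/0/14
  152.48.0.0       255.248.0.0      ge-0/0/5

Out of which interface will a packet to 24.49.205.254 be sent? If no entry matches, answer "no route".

Routes whose prefix contains 24.49.205.254:
  24.32.0.0/11 (24.32.0.0 - 24.63.255.255) -> ge-0/0/9
  24.48.0.0/12 (24.48.0.0 - 24.63.255.255) -> ge-0/0/12
  24.48.0.0/13 (24.48.0.0 - 24.55.255.255) -> ge-0/0/11
  24.49.0.0/16 (24.49.0.0 - 24.49.255.255) -> ge-0/0/2
  24.49.128.0/17 (24.49.128.0 - 24.49.255.255) -> ge-0/0/6
More-specific entries that do NOT match:
  24.49.205.240/29 (24.49.205.240 - 24.49.205.247) does not contain 24.49.205.254
  24.49.205.216/29 (24.49.205.216 - 24.49.205.223) does not contain 24.49.205.254
  24.49.205.192/27 (24.49.205.192 - 24.49.205.223) does not contain 24.49.205.254
  24.49.205.0/25 (24.49.205.0 - 24.49.205.127) does not contain 24.49.205.254
  24.49.200.0/22 (24.49.200.0 - 24.49.203.255) does not contain 24.49.205.254
  24.49.236.0/22 (24.49.236.0 - 24.49.239.255) does not contain 24.49.205.254
  24.49.64.0/19 (24.49.64.0 - 24.49.95.255) does not contain 24.49.205.254
  24.49.128.0/19 (24.49.128.0 - 24.49.159.255) does not contain 24.49.205.254
Longest matching prefix is /17 -> interface ge-0/0/6.

ge-0/0/6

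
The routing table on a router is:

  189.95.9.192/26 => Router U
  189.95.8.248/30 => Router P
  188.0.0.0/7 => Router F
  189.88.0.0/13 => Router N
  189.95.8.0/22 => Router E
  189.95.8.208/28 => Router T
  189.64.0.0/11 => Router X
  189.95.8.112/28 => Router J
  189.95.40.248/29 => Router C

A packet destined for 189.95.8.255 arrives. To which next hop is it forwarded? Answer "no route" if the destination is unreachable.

Routes whose prefix contains 189.95.8.255:
  188.0.0.0/7 (188.0.0.0 - 189.255.255.255) -> Router F
  189.64.0.0/11 (189.64.0.0 - 189.95.255.255) -> Router X
  189.88.0.0/13 (189.88.0.0 - 189.95.255.255) -> Router N
  189.95.8.0/22 (189.95.8.0 - 189.95.11.255) -> Router E
More-specific entries that do NOT match:
  189.95.8.248/30 (189.95.8.248 - 189.95.8.251) does not contain 189.95.8.255
  189.95.40.248/29 (189.95.40.248 - 189.95.40.255) does not contain 189.95.8.255
  189.95.8.208/28 (189.95.8.208 - 189.95.8.223) does not contain 189.95.8.255
  189.95.8.112/28 (189.95.8.112 - 189.95.8.127) does not contain 189.95.8.255
  189.95.9.192/26 (189.95.9.192 - 189.95.9.255) does not contain 189.95.8.255
Longest matching prefix is /22 -> next hop Router E.

Router E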